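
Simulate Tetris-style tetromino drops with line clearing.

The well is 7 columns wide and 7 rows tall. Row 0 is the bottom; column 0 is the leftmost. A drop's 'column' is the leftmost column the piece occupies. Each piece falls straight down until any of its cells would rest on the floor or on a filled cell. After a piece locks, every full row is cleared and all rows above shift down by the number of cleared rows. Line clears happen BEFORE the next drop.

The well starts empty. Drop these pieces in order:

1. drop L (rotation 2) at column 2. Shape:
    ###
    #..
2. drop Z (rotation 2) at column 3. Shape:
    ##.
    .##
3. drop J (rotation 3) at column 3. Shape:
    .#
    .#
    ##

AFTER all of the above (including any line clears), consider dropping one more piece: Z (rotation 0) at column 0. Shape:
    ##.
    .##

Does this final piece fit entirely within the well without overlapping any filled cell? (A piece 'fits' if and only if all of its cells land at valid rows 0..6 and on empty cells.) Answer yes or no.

Answer: yes

Derivation:
Drop 1: L rot2 at col 2 lands with bottom-row=0; cleared 0 line(s) (total 0); column heights now [0 0 2 2 2 0 0], max=2
Drop 2: Z rot2 at col 3 lands with bottom-row=2; cleared 0 line(s) (total 0); column heights now [0 0 2 4 4 3 0], max=4
Drop 3: J rot3 at col 3 lands with bottom-row=4; cleared 0 line(s) (total 0); column heights now [0 0 2 5 7 3 0], max=7
Test piece Z rot0 at col 0 (width 3): heights before test = [0 0 2 5 7 3 0]; fits = True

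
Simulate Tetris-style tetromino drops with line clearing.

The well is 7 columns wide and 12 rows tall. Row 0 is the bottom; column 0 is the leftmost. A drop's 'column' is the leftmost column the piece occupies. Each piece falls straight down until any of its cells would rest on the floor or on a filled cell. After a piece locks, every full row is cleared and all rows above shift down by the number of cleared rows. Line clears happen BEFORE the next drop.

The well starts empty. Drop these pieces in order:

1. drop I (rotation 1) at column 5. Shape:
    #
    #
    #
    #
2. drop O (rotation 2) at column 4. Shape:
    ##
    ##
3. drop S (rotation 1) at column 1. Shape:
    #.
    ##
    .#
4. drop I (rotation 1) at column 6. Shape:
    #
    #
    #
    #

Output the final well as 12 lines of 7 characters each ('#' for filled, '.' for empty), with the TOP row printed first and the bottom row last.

Answer: .......
.......
.......
.......
.......
.......
....##.
....##.
.....##
.#...##
.##..##
..#..##

Derivation:
Drop 1: I rot1 at col 5 lands with bottom-row=0; cleared 0 line(s) (total 0); column heights now [0 0 0 0 0 4 0], max=4
Drop 2: O rot2 at col 4 lands with bottom-row=4; cleared 0 line(s) (total 0); column heights now [0 0 0 0 6 6 0], max=6
Drop 3: S rot1 at col 1 lands with bottom-row=0; cleared 0 line(s) (total 0); column heights now [0 3 2 0 6 6 0], max=6
Drop 4: I rot1 at col 6 lands with bottom-row=0; cleared 0 line(s) (total 0); column heights now [0 3 2 0 6 6 4], max=6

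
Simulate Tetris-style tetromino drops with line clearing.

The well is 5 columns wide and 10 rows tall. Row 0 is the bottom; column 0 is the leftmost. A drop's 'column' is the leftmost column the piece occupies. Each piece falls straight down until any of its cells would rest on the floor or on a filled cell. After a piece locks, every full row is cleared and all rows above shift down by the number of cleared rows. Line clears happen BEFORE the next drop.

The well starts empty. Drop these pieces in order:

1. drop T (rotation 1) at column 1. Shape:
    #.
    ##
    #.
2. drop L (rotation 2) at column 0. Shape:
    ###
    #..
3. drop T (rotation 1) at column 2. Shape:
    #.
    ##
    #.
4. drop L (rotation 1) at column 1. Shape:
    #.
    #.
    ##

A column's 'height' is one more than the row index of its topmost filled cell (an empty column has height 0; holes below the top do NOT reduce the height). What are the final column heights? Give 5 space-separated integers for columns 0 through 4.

Drop 1: T rot1 at col 1 lands with bottom-row=0; cleared 0 line(s) (total 0); column heights now [0 3 2 0 0], max=3
Drop 2: L rot2 at col 0 lands with bottom-row=2; cleared 0 line(s) (total 0); column heights now [4 4 4 0 0], max=4
Drop 3: T rot1 at col 2 lands with bottom-row=4; cleared 0 line(s) (total 0); column heights now [4 4 7 6 0], max=7
Drop 4: L rot1 at col 1 lands with bottom-row=7; cleared 0 line(s) (total 0); column heights now [4 10 8 6 0], max=10

Answer: 4 10 8 6 0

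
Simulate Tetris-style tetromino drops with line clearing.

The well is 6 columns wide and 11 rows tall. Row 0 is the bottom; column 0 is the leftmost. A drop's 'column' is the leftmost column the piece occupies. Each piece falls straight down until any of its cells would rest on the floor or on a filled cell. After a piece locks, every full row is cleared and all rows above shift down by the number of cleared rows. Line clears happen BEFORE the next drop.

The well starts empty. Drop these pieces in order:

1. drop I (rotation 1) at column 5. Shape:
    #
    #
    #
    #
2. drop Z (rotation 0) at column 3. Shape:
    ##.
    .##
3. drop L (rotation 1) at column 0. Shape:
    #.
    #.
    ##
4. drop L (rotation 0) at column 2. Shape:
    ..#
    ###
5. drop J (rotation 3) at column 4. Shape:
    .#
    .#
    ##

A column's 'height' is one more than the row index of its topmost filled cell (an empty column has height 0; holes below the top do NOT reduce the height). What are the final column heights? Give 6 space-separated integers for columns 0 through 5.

Answer: 3 1 7 7 9 11

Derivation:
Drop 1: I rot1 at col 5 lands with bottom-row=0; cleared 0 line(s) (total 0); column heights now [0 0 0 0 0 4], max=4
Drop 2: Z rot0 at col 3 lands with bottom-row=4; cleared 0 line(s) (total 0); column heights now [0 0 0 6 6 5], max=6
Drop 3: L rot1 at col 0 lands with bottom-row=0; cleared 0 line(s) (total 0); column heights now [3 1 0 6 6 5], max=6
Drop 4: L rot0 at col 2 lands with bottom-row=6; cleared 0 line(s) (total 0); column heights now [3 1 7 7 8 5], max=8
Drop 5: J rot3 at col 4 lands with bottom-row=8; cleared 0 line(s) (total 0); column heights now [3 1 7 7 9 11], max=11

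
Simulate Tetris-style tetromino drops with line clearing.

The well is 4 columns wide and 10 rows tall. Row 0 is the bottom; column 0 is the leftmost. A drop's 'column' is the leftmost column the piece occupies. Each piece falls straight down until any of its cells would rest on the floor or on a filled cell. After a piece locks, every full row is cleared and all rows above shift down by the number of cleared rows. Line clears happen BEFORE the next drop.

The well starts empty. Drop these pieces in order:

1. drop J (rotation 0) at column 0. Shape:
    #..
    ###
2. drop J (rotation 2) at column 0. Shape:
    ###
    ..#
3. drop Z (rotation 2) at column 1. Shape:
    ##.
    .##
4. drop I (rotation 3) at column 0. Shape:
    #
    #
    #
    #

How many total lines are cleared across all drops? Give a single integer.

Drop 1: J rot0 at col 0 lands with bottom-row=0; cleared 0 line(s) (total 0); column heights now [2 1 1 0], max=2
Drop 2: J rot2 at col 0 lands with bottom-row=1; cleared 0 line(s) (total 0); column heights now [3 3 3 0], max=3
Drop 3: Z rot2 at col 1 lands with bottom-row=3; cleared 0 line(s) (total 0); column heights now [3 5 5 4], max=5
Drop 4: I rot3 at col 0 lands with bottom-row=3; cleared 0 line(s) (total 0); column heights now [7 5 5 4], max=7

Answer: 0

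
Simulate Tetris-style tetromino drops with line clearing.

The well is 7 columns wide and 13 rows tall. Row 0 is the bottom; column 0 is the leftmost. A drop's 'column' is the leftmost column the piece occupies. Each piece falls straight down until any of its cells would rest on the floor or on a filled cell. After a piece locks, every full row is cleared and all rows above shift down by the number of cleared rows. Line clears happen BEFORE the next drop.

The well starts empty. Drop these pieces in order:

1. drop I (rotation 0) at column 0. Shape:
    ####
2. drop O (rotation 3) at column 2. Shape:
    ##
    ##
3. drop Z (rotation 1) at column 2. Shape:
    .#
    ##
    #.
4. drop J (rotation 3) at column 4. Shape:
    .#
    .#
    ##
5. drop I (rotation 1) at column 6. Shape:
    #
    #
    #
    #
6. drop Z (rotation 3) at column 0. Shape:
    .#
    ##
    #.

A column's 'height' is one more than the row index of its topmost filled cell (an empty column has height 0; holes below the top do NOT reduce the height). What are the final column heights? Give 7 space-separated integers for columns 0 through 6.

Answer: 2 3 4 5 0 2 3

Derivation:
Drop 1: I rot0 at col 0 lands with bottom-row=0; cleared 0 line(s) (total 0); column heights now [1 1 1 1 0 0 0], max=1
Drop 2: O rot3 at col 2 lands with bottom-row=1; cleared 0 line(s) (total 0); column heights now [1 1 3 3 0 0 0], max=3
Drop 3: Z rot1 at col 2 lands with bottom-row=3; cleared 0 line(s) (total 0); column heights now [1 1 5 6 0 0 0], max=6
Drop 4: J rot3 at col 4 lands with bottom-row=0; cleared 0 line(s) (total 0); column heights now [1 1 5 6 1 3 0], max=6
Drop 5: I rot1 at col 6 lands with bottom-row=0; cleared 1 line(s) (total 1); column heights now [0 0 4 5 0 2 3], max=5
Drop 6: Z rot3 at col 0 lands with bottom-row=0; cleared 0 line(s) (total 1); column heights now [2 3 4 5 0 2 3], max=5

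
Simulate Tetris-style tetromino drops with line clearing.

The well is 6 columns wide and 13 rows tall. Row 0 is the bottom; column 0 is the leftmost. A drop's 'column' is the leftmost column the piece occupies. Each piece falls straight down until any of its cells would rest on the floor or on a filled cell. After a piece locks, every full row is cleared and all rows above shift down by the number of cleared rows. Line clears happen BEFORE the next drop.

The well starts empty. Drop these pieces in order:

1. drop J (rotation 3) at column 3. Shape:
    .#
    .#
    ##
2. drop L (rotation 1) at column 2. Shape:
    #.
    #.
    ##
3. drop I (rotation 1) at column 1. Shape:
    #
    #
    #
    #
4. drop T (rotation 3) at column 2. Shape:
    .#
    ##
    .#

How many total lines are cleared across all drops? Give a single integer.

Drop 1: J rot3 at col 3 lands with bottom-row=0; cleared 0 line(s) (total 0); column heights now [0 0 0 1 3 0], max=3
Drop 2: L rot1 at col 2 lands with bottom-row=1; cleared 0 line(s) (total 0); column heights now [0 0 4 2 3 0], max=4
Drop 3: I rot1 at col 1 lands with bottom-row=0; cleared 0 line(s) (total 0); column heights now [0 4 4 2 3 0], max=4
Drop 4: T rot3 at col 2 lands with bottom-row=3; cleared 0 line(s) (total 0); column heights now [0 4 5 6 3 0], max=6

Answer: 0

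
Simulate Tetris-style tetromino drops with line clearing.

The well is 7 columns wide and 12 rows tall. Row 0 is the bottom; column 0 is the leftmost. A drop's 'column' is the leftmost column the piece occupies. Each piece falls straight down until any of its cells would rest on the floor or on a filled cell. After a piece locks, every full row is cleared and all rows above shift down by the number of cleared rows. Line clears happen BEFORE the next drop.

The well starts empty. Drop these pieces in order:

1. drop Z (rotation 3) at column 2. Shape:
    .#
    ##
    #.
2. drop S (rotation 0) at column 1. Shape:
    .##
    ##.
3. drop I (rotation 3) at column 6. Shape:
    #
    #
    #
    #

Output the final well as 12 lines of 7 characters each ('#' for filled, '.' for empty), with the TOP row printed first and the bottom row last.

Answer: .......
.......
.......
.......
.......
.......
.......
.......
..##..#
.###..#
..##..#
..#...#

Derivation:
Drop 1: Z rot3 at col 2 lands with bottom-row=0; cleared 0 line(s) (total 0); column heights now [0 0 2 3 0 0 0], max=3
Drop 2: S rot0 at col 1 lands with bottom-row=2; cleared 0 line(s) (total 0); column heights now [0 3 4 4 0 0 0], max=4
Drop 3: I rot3 at col 6 lands with bottom-row=0; cleared 0 line(s) (total 0); column heights now [0 3 4 4 0 0 4], max=4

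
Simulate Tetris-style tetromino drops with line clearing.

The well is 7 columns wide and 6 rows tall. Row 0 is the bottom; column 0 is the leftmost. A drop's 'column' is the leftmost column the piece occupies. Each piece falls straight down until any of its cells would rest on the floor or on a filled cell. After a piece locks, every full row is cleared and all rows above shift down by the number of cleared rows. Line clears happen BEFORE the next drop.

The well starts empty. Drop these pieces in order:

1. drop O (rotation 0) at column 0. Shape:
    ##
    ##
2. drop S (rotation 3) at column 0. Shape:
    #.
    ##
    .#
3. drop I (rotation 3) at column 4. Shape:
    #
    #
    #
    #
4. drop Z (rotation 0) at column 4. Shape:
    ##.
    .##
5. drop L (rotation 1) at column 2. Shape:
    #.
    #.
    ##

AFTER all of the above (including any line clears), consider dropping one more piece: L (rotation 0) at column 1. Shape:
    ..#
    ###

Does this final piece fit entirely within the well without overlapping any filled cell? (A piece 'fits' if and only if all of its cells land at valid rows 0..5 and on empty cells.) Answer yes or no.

Answer: yes

Derivation:
Drop 1: O rot0 at col 0 lands with bottom-row=0; cleared 0 line(s) (total 0); column heights now [2 2 0 0 0 0 0], max=2
Drop 2: S rot3 at col 0 lands with bottom-row=2; cleared 0 line(s) (total 0); column heights now [5 4 0 0 0 0 0], max=5
Drop 3: I rot3 at col 4 lands with bottom-row=0; cleared 0 line(s) (total 0); column heights now [5 4 0 0 4 0 0], max=5
Drop 4: Z rot0 at col 4 lands with bottom-row=3; cleared 0 line(s) (total 0); column heights now [5 4 0 0 5 5 4], max=5
Drop 5: L rot1 at col 2 lands with bottom-row=0; cleared 0 line(s) (total 0); column heights now [5 4 3 1 5 5 4], max=5
Test piece L rot0 at col 1 (width 3): heights before test = [5 4 3 1 5 5 4]; fits = True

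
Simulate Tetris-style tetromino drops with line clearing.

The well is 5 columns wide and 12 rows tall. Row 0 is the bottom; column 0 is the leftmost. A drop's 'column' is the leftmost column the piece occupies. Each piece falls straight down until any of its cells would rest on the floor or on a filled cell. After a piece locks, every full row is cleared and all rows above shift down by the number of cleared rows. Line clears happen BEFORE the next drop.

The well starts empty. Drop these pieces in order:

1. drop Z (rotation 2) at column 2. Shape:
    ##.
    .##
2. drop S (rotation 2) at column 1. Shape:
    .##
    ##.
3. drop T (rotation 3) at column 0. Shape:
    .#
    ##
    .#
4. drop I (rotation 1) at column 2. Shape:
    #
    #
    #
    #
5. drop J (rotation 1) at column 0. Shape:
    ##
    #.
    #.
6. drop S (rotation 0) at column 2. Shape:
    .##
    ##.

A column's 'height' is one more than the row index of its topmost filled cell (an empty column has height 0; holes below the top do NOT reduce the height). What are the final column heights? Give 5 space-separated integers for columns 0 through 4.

Answer: 8 8 9 10 10

Derivation:
Drop 1: Z rot2 at col 2 lands with bottom-row=0; cleared 0 line(s) (total 0); column heights now [0 0 2 2 1], max=2
Drop 2: S rot2 at col 1 lands with bottom-row=2; cleared 0 line(s) (total 0); column heights now [0 3 4 4 1], max=4
Drop 3: T rot3 at col 0 lands with bottom-row=3; cleared 0 line(s) (total 0); column heights now [5 6 4 4 1], max=6
Drop 4: I rot1 at col 2 lands with bottom-row=4; cleared 0 line(s) (total 0); column heights now [5 6 8 4 1], max=8
Drop 5: J rot1 at col 0 lands with bottom-row=5; cleared 0 line(s) (total 0); column heights now [8 8 8 4 1], max=8
Drop 6: S rot0 at col 2 lands with bottom-row=8; cleared 0 line(s) (total 0); column heights now [8 8 9 10 10], max=10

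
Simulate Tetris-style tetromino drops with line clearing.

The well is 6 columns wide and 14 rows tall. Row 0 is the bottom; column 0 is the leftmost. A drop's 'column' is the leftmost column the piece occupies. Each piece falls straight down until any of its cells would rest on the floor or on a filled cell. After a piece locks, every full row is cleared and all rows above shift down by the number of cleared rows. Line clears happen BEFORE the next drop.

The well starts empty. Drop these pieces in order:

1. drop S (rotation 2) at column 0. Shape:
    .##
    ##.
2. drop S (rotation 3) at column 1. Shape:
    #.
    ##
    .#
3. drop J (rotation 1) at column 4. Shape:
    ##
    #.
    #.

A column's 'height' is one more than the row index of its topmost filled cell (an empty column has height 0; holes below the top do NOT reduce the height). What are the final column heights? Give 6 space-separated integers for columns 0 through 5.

Answer: 1 5 4 0 3 3

Derivation:
Drop 1: S rot2 at col 0 lands with bottom-row=0; cleared 0 line(s) (total 0); column heights now [1 2 2 0 0 0], max=2
Drop 2: S rot3 at col 1 lands with bottom-row=2; cleared 0 line(s) (total 0); column heights now [1 5 4 0 0 0], max=5
Drop 3: J rot1 at col 4 lands with bottom-row=0; cleared 0 line(s) (total 0); column heights now [1 5 4 0 3 3], max=5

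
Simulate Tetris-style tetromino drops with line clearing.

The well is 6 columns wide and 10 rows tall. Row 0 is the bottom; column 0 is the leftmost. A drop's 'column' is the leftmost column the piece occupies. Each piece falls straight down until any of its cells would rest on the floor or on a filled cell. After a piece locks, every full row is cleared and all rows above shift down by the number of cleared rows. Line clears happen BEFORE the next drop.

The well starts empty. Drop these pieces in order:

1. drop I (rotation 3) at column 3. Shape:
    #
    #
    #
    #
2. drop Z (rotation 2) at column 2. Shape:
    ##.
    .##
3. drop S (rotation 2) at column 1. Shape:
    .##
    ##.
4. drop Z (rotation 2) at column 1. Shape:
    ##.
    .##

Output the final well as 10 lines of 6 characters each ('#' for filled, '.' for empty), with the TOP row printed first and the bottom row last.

Answer: .##...
..##..
..##..
.##...
..##..
...##.
...#..
...#..
...#..
...#..

Derivation:
Drop 1: I rot3 at col 3 lands with bottom-row=0; cleared 0 line(s) (total 0); column heights now [0 0 0 4 0 0], max=4
Drop 2: Z rot2 at col 2 lands with bottom-row=4; cleared 0 line(s) (total 0); column heights now [0 0 6 6 5 0], max=6
Drop 3: S rot2 at col 1 lands with bottom-row=6; cleared 0 line(s) (total 0); column heights now [0 7 8 8 5 0], max=8
Drop 4: Z rot2 at col 1 lands with bottom-row=8; cleared 0 line(s) (total 0); column heights now [0 10 10 9 5 0], max=10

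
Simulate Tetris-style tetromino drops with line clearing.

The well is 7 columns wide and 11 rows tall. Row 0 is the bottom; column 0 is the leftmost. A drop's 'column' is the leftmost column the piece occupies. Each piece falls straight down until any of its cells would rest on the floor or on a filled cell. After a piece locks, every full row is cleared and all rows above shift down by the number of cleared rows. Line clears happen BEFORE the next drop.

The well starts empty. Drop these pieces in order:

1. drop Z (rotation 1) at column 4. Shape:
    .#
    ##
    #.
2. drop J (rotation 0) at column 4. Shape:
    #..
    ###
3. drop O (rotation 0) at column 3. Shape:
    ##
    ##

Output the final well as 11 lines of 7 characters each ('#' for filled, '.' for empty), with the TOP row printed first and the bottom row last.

Drop 1: Z rot1 at col 4 lands with bottom-row=0; cleared 0 line(s) (total 0); column heights now [0 0 0 0 2 3 0], max=3
Drop 2: J rot0 at col 4 lands with bottom-row=3; cleared 0 line(s) (total 0); column heights now [0 0 0 0 5 4 4], max=5
Drop 3: O rot0 at col 3 lands with bottom-row=5; cleared 0 line(s) (total 0); column heights now [0 0 0 7 7 4 4], max=7

Answer: .......
.......
.......
.......
...##..
...##..
....#..
....###
.....#.
....##.
....#..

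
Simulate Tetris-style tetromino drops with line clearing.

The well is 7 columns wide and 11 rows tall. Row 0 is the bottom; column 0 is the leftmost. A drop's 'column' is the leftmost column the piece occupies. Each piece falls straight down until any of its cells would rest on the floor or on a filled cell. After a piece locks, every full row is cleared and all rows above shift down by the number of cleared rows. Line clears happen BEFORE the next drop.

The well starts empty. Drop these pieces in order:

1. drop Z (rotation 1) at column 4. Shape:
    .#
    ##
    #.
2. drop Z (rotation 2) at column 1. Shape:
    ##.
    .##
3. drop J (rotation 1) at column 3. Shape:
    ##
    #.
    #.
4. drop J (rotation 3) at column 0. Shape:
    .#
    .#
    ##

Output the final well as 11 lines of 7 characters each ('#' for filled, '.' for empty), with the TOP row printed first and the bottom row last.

Drop 1: Z rot1 at col 4 lands with bottom-row=0; cleared 0 line(s) (total 0); column heights now [0 0 0 0 2 3 0], max=3
Drop 2: Z rot2 at col 1 lands with bottom-row=0; cleared 0 line(s) (total 0); column heights now [0 2 2 1 2 3 0], max=3
Drop 3: J rot1 at col 3 lands with bottom-row=1; cleared 0 line(s) (total 0); column heights now [0 2 2 4 4 3 0], max=4
Drop 4: J rot3 at col 0 lands with bottom-row=2; cleared 0 line(s) (total 0); column heights now [3 5 2 4 4 3 0], max=5

Answer: .......
.......
.......
.......
.......
.......
.#.....
.#.##..
##.#.#.
.#####.
..###..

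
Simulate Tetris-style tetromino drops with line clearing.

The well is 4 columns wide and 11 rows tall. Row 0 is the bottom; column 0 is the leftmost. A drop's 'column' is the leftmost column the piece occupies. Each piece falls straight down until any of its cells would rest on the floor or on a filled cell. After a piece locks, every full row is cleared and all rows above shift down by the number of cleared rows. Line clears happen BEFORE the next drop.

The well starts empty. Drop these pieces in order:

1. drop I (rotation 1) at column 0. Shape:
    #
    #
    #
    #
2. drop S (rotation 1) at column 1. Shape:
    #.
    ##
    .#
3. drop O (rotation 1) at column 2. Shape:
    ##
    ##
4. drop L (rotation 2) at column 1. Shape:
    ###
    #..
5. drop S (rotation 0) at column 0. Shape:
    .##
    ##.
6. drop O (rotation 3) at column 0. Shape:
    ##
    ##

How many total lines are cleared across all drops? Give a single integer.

Answer: 2

Derivation:
Drop 1: I rot1 at col 0 lands with bottom-row=0; cleared 0 line(s) (total 0); column heights now [4 0 0 0], max=4
Drop 2: S rot1 at col 1 lands with bottom-row=0; cleared 0 line(s) (total 0); column heights now [4 3 2 0], max=4
Drop 3: O rot1 at col 2 lands with bottom-row=2; cleared 1 line(s) (total 1); column heights now [3 2 3 3], max=3
Drop 4: L rot2 at col 1 lands with bottom-row=2; cleared 1 line(s) (total 2); column heights now [2 3 3 3], max=3
Drop 5: S rot0 at col 0 lands with bottom-row=3; cleared 0 line(s) (total 2); column heights now [4 5 5 3], max=5
Drop 6: O rot3 at col 0 lands with bottom-row=5; cleared 0 line(s) (total 2); column heights now [7 7 5 3], max=7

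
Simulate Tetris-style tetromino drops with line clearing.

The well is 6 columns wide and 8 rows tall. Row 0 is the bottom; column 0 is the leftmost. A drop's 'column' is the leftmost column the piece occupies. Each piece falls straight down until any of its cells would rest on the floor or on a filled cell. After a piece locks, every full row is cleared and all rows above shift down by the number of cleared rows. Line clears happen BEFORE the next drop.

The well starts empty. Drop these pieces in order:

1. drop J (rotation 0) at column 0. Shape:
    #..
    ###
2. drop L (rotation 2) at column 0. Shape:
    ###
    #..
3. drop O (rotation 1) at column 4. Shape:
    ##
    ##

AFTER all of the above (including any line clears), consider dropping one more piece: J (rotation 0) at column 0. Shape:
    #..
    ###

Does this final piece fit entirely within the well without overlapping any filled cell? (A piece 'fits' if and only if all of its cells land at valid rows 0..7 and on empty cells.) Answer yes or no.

Answer: yes

Derivation:
Drop 1: J rot0 at col 0 lands with bottom-row=0; cleared 0 line(s) (total 0); column heights now [2 1 1 0 0 0], max=2
Drop 2: L rot2 at col 0 lands with bottom-row=2; cleared 0 line(s) (total 0); column heights now [4 4 4 0 0 0], max=4
Drop 3: O rot1 at col 4 lands with bottom-row=0; cleared 0 line(s) (total 0); column heights now [4 4 4 0 2 2], max=4
Test piece J rot0 at col 0 (width 3): heights before test = [4 4 4 0 2 2]; fits = True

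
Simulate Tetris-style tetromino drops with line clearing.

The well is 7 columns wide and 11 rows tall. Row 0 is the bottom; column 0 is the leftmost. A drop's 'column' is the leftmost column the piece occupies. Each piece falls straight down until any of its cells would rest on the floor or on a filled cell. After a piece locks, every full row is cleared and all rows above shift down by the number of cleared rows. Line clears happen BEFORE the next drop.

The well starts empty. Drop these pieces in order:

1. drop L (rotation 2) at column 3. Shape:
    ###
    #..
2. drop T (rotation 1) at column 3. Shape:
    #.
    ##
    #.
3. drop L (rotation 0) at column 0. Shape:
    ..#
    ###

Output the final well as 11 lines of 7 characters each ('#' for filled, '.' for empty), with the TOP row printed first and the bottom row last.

Drop 1: L rot2 at col 3 lands with bottom-row=0; cleared 0 line(s) (total 0); column heights now [0 0 0 2 2 2 0], max=2
Drop 2: T rot1 at col 3 lands with bottom-row=2; cleared 0 line(s) (total 0); column heights now [0 0 0 5 4 2 0], max=5
Drop 3: L rot0 at col 0 lands with bottom-row=0; cleared 0 line(s) (total 0); column heights now [1 1 2 5 4 2 0], max=5

Answer: .......
.......
.......
.......
.......
.......
...#...
...##..
...#...
..####.
####...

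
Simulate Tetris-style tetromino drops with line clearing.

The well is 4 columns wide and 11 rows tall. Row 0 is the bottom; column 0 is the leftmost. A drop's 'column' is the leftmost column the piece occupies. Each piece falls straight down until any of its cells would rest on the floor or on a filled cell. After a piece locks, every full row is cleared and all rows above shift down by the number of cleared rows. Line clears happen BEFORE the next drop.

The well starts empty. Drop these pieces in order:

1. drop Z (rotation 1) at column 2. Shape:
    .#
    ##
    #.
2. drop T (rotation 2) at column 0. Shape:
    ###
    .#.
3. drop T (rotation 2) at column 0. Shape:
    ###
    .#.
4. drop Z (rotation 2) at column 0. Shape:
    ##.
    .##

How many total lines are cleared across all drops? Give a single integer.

Answer: 1

Derivation:
Drop 1: Z rot1 at col 2 lands with bottom-row=0; cleared 0 line(s) (total 0); column heights now [0 0 2 3], max=3
Drop 2: T rot2 at col 0 lands with bottom-row=1; cleared 1 line(s) (total 1); column heights now [0 2 2 2], max=2
Drop 3: T rot2 at col 0 lands with bottom-row=2; cleared 0 line(s) (total 1); column heights now [4 4 4 2], max=4
Drop 4: Z rot2 at col 0 lands with bottom-row=4; cleared 0 line(s) (total 1); column heights now [6 6 5 2], max=6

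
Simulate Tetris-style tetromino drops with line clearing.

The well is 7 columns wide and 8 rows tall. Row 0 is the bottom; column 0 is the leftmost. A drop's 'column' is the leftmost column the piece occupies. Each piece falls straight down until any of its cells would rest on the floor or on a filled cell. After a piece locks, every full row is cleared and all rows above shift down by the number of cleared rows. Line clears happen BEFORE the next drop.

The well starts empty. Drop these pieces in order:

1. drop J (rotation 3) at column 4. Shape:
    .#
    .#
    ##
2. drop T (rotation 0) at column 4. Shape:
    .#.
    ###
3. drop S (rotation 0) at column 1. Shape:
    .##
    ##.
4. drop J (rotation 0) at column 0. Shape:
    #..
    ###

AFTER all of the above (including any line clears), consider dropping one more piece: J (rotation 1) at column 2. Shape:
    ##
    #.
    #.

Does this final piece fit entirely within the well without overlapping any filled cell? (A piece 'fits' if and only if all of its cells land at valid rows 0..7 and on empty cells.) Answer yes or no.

Answer: yes

Derivation:
Drop 1: J rot3 at col 4 lands with bottom-row=0; cleared 0 line(s) (total 0); column heights now [0 0 0 0 1 3 0], max=3
Drop 2: T rot0 at col 4 lands with bottom-row=3; cleared 0 line(s) (total 0); column heights now [0 0 0 0 4 5 4], max=5
Drop 3: S rot0 at col 1 lands with bottom-row=0; cleared 0 line(s) (total 0); column heights now [0 1 2 2 4 5 4], max=5
Drop 4: J rot0 at col 0 lands with bottom-row=2; cleared 0 line(s) (total 0); column heights now [4 3 3 2 4 5 4], max=5
Test piece J rot1 at col 2 (width 2): heights before test = [4 3 3 2 4 5 4]; fits = True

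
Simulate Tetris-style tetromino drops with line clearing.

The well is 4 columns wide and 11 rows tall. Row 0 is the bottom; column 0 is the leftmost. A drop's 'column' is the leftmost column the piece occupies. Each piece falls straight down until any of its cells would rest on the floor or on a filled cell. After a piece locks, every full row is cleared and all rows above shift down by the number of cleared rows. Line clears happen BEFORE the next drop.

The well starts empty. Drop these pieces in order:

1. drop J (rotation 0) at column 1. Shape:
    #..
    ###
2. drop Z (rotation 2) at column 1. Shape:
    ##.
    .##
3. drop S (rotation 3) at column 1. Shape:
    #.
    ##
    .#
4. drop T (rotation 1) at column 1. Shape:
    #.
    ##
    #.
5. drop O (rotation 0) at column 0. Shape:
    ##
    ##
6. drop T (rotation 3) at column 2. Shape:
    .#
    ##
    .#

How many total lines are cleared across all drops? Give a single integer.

Answer: 0

Derivation:
Drop 1: J rot0 at col 1 lands with bottom-row=0; cleared 0 line(s) (total 0); column heights now [0 2 1 1], max=2
Drop 2: Z rot2 at col 1 lands with bottom-row=1; cleared 0 line(s) (total 0); column heights now [0 3 3 2], max=3
Drop 3: S rot3 at col 1 lands with bottom-row=3; cleared 0 line(s) (total 0); column heights now [0 6 5 2], max=6
Drop 4: T rot1 at col 1 lands with bottom-row=6; cleared 0 line(s) (total 0); column heights now [0 9 8 2], max=9
Drop 5: O rot0 at col 0 lands with bottom-row=9; cleared 0 line(s) (total 0); column heights now [11 11 8 2], max=11
Drop 6: T rot3 at col 2 lands with bottom-row=7; cleared 0 line(s) (total 0); column heights now [11 11 9 10], max=11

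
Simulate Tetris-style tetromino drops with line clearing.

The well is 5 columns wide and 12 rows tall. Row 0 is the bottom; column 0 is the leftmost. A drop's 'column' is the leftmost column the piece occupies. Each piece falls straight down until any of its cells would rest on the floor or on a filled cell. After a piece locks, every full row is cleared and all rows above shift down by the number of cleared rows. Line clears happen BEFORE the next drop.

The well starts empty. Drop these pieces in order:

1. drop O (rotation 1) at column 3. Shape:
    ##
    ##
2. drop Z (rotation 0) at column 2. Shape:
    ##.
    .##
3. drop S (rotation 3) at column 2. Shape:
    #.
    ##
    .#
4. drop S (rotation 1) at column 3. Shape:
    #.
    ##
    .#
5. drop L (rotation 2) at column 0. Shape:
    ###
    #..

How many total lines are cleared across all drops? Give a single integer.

Answer: 0

Derivation:
Drop 1: O rot1 at col 3 lands with bottom-row=0; cleared 0 line(s) (total 0); column heights now [0 0 0 2 2], max=2
Drop 2: Z rot0 at col 2 lands with bottom-row=2; cleared 0 line(s) (total 0); column heights now [0 0 4 4 3], max=4
Drop 3: S rot3 at col 2 lands with bottom-row=4; cleared 0 line(s) (total 0); column heights now [0 0 7 6 3], max=7
Drop 4: S rot1 at col 3 lands with bottom-row=5; cleared 0 line(s) (total 0); column heights now [0 0 7 8 7], max=8
Drop 5: L rot2 at col 0 lands with bottom-row=6; cleared 0 line(s) (total 0); column heights now [8 8 8 8 7], max=8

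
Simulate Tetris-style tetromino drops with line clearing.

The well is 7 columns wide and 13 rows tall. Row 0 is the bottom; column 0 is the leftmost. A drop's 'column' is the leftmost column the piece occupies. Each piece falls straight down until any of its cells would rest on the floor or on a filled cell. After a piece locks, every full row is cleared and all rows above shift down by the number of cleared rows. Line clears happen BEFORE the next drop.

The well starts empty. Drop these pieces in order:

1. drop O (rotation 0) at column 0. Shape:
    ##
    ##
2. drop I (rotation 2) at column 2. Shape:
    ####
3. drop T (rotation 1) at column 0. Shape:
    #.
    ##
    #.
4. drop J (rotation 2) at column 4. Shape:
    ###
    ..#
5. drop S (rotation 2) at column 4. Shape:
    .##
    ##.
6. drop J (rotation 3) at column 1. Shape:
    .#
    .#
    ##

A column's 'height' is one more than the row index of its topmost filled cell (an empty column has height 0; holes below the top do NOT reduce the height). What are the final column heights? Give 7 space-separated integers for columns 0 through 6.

Answer: 4 4 6 0 2 3 3

Derivation:
Drop 1: O rot0 at col 0 lands with bottom-row=0; cleared 0 line(s) (total 0); column heights now [2 2 0 0 0 0 0], max=2
Drop 2: I rot2 at col 2 lands with bottom-row=0; cleared 0 line(s) (total 0); column heights now [2 2 1 1 1 1 0], max=2
Drop 3: T rot1 at col 0 lands with bottom-row=2; cleared 0 line(s) (total 0); column heights now [5 4 1 1 1 1 0], max=5
Drop 4: J rot2 at col 4 lands with bottom-row=0; cleared 1 line(s) (total 1); column heights now [4 3 0 0 1 1 1], max=4
Drop 5: S rot2 at col 4 lands with bottom-row=1; cleared 0 line(s) (total 1); column heights now [4 3 0 0 2 3 3], max=4
Drop 6: J rot3 at col 1 lands with bottom-row=3; cleared 0 line(s) (total 1); column heights now [4 4 6 0 2 3 3], max=6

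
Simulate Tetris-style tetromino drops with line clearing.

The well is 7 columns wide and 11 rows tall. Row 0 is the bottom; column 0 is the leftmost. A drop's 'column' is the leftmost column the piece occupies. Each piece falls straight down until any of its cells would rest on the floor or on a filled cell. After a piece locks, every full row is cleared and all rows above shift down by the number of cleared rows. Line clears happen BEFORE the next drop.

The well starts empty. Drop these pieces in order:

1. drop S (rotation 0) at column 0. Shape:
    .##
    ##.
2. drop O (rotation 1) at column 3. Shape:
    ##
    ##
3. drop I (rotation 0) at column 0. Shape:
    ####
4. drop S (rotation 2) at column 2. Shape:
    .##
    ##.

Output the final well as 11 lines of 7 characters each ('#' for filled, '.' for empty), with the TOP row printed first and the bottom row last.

Drop 1: S rot0 at col 0 lands with bottom-row=0; cleared 0 line(s) (total 0); column heights now [1 2 2 0 0 0 0], max=2
Drop 2: O rot1 at col 3 lands with bottom-row=0; cleared 0 line(s) (total 0); column heights now [1 2 2 2 2 0 0], max=2
Drop 3: I rot0 at col 0 lands with bottom-row=2; cleared 0 line(s) (total 0); column heights now [3 3 3 3 2 0 0], max=3
Drop 4: S rot2 at col 2 lands with bottom-row=3; cleared 0 line(s) (total 0); column heights now [3 3 4 5 5 0 0], max=5

Answer: .......
.......
.......
.......
.......
.......
...##..
..##...
####...
.####..
##.##..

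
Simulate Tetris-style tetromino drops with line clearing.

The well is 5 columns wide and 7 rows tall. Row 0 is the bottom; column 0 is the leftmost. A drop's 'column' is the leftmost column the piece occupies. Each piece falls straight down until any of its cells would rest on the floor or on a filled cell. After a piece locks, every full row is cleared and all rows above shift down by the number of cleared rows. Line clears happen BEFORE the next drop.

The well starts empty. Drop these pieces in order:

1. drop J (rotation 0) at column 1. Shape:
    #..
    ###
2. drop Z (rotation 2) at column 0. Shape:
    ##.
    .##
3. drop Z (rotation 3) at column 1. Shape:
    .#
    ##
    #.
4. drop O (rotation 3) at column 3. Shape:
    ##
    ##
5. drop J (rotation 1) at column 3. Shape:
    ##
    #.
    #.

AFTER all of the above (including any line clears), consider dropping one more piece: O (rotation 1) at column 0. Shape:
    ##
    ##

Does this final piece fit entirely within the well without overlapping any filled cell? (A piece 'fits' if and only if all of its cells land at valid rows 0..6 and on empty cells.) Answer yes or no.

Drop 1: J rot0 at col 1 lands with bottom-row=0; cleared 0 line(s) (total 0); column heights now [0 2 1 1 0], max=2
Drop 2: Z rot2 at col 0 lands with bottom-row=2; cleared 0 line(s) (total 0); column heights now [4 4 3 1 0], max=4
Drop 3: Z rot3 at col 1 lands with bottom-row=4; cleared 0 line(s) (total 0); column heights now [4 6 7 1 0], max=7
Drop 4: O rot3 at col 3 lands with bottom-row=1; cleared 0 line(s) (total 0); column heights now [4 6 7 3 3], max=7
Drop 5: J rot1 at col 3 lands with bottom-row=3; cleared 0 line(s) (total 0); column heights now [4 6 7 6 6], max=7
Test piece O rot1 at col 0 (width 2): heights before test = [4 6 7 6 6]; fits = False

Answer: no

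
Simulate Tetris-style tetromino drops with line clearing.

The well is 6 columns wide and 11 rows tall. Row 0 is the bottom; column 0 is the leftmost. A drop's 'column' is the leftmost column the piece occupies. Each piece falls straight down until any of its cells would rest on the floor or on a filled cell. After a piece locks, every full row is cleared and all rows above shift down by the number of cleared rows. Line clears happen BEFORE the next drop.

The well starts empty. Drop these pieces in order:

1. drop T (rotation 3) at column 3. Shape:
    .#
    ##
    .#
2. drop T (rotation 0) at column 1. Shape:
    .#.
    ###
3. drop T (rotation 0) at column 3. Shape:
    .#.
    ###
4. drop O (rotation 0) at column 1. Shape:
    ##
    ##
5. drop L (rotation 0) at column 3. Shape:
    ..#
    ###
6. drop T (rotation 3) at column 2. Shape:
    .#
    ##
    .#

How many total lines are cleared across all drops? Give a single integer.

Drop 1: T rot3 at col 3 lands with bottom-row=0; cleared 0 line(s) (total 0); column heights now [0 0 0 2 3 0], max=3
Drop 2: T rot0 at col 1 lands with bottom-row=2; cleared 0 line(s) (total 0); column heights now [0 3 4 3 3 0], max=4
Drop 3: T rot0 at col 3 lands with bottom-row=3; cleared 0 line(s) (total 0); column heights now [0 3 4 4 5 4], max=5
Drop 4: O rot0 at col 1 lands with bottom-row=4; cleared 0 line(s) (total 0); column heights now [0 6 6 4 5 4], max=6
Drop 5: L rot0 at col 3 lands with bottom-row=5; cleared 0 line(s) (total 0); column heights now [0 6 6 6 6 7], max=7
Drop 6: T rot3 at col 2 lands with bottom-row=6; cleared 0 line(s) (total 0); column heights now [0 6 8 9 6 7], max=9

Answer: 0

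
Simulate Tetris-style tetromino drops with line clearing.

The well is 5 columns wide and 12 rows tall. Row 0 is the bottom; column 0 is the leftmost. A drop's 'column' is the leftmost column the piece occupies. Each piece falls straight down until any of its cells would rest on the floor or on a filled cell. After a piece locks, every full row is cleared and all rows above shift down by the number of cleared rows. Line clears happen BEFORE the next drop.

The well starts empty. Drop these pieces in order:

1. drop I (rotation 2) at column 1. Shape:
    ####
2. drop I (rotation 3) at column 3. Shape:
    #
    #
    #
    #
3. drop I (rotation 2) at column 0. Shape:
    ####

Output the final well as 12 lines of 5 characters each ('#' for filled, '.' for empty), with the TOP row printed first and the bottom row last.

Drop 1: I rot2 at col 1 lands with bottom-row=0; cleared 0 line(s) (total 0); column heights now [0 1 1 1 1], max=1
Drop 2: I rot3 at col 3 lands with bottom-row=1; cleared 0 line(s) (total 0); column heights now [0 1 1 5 1], max=5
Drop 3: I rot2 at col 0 lands with bottom-row=5; cleared 0 line(s) (total 0); column heights now [6 6 6 6 1], max=6

Answer: .....
.....
.....
.....
.....
.....
####.
...#.
...#.
...#.
...#.
.####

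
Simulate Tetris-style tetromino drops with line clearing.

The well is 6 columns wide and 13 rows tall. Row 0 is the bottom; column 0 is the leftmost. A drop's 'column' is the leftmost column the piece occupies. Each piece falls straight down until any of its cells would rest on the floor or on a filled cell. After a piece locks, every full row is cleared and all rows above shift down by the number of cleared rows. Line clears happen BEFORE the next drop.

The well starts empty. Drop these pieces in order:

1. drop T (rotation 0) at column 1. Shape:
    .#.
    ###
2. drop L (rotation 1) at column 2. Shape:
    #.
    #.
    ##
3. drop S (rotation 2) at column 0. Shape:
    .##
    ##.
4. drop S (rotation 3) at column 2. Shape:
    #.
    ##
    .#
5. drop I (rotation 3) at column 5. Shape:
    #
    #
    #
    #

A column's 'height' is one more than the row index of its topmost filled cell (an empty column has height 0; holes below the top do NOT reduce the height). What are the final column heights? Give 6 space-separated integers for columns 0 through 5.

Drop 1: T rot0 at col 1 lands with bottom-row=0; cleared 0 line(s) (total 0); column heights now [0 1 2 1 0 0], max=2
Drop 2: L rot1 at col 2 lands with bottom-row=2; cleared 0 line(s) (total 0); column heights now [0 1 5 3 0 0], max=5
Drop 3: S rot2 at col 0 lands with bottom-row=4; cleared 0 line(s) (total 0); column heights now [5 6 6 3 0 0], max=6
Drop 4: S rot3 at col 2 lands with bottom-row=5; cleared 0 line(s) (total 0); column heights now [5 6 8 7 0 0], max=8
Drop 5: I rot3 at col 5 lands with bottom-row=0; cleared 0 line(s) (total 0); column heights now [5 6 8 7 0 4], max=8

Answer: 5 6 8 7 0 4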